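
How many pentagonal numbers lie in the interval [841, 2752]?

20

The n-th pentagonal number is n(3n−1)/2.
Smallest index with value ≥ 841: n = 24 (giving 852).
Largest index with value ≤ 2752: n = 43 (giving 2752).
Indices 24 through 43: 20 terms.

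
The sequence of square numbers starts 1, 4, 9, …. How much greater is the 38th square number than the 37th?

n² − (n−1)² = 2n − 1, so 38² − 37² = 2·38 − 1 = 75.

75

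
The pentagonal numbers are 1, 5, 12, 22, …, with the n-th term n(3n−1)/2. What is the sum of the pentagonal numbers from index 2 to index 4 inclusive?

Σ i(3i−1)/2 = (3Σi² − Σi) / 2 over i = 2..4.
Σi = 10 − 1 = 9 and Σi² = 30 − 1 = 29.
(3·29 − 1·9) / 2 = 78/2 = 39.

39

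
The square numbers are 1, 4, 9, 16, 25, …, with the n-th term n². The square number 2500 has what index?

50

We need n² = 2500, so n = √2500 = 50.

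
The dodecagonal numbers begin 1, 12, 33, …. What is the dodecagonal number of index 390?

758940

The 390th dodecagonal number is n(5n−4) with n = 390.
390·(5·390 − 4) = 390·1946 = 758940.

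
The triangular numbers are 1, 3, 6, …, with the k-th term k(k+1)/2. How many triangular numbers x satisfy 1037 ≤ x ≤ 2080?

19

The n-th triangular number is n(n+1)/2.
Smallest index with value ≥ 1037: n = 46 (giving 1081).
Largest index with value ≤ 2080: n = 64 (giving 2080).
Indices 46 through 64: 19 terms.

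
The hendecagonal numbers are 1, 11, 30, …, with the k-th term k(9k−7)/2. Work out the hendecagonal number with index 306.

420291

The 306th hendecagonal number is n(9n−7)/2 with n = 306.
306·(9·306 − 7)/2 = 306·2747/2 = 420291.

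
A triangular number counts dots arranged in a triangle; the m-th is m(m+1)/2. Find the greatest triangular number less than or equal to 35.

28

Solve n(n+1)/2 ≤ 35 for integer n.
n = 7 gives 28 ≤ 35, while n = 8 gives 36 > 35; so the answer is 28.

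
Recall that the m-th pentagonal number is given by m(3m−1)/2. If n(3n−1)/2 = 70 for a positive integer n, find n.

Set n(3n−1)/2 = 70, giving 3n² − n − 140 = 0.
So n = (1 + 41) / 6 = 42/6 = 7.

7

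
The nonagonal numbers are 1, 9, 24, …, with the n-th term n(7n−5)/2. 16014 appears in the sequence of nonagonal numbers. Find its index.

68

Set n(7n−5)/2 = 16014, giving 7n² − 5n − 32028 = 0.
So n = (5 + 947) / 14 = 952/14 = 68.
Check: 68·(7·68 − 5)/2 = 16014. ✓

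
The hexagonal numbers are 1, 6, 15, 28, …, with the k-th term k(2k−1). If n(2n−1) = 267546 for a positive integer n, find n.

Set n(2n−1) = 267546, giving 2n² − n − 267546 = 0.
So n = (1 + 1463) / 4 = 1464/4 = 366.

366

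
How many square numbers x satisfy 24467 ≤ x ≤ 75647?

The n-th square number is n².
Smallest index with value ≥ 24467: n = 157 (giving 24649).
Largest index with value ≤ 75647: n = 275 (giving 75625).
Indices 157 through 275: 119 terms.

119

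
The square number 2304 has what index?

We need n² = 2304, so n = √2304 = 48.
Check: 48² = 2304. ✓

48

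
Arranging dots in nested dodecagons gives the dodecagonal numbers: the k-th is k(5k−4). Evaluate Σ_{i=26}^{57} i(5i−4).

283888

Σ i(5i−4) = 5Σi² − 4Σi over i = 26..57.
Σi = 1653 − 325 = 1328 and Σi² = 63365 − 5525 = 57840.
5·57840 − 4·1328 = 283888.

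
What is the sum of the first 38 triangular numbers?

9880

Σ i(i+1)/2 = (Σi² + Σi) / 2 over i = 1..38.
Σi = 741 and Σi² = 19019.
(1·19019 + 1·741) / 2 = 19760/2 = 9880.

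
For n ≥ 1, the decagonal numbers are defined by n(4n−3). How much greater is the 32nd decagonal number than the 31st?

Consecutive decagonal numbers differ by 8n − 7: here 8·32 − 7 = 249.

249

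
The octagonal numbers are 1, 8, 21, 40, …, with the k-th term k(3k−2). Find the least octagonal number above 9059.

9296

Solve n(3n−2) > 9059 for integer n.
The largest n with value ≤ 9059 is 55 (since 8965 ≤ 9059 < 9296), so the first above is n = 56, value 9296.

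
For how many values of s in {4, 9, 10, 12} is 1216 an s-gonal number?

s = 4: P(4, 34) = 1156 and P(4, 35) = 1225; 1216 is not s-gonal.
s = 9: P(9, 19) = 1216. ✓
s = 10: P(10, 17) = 1105 and P(10, 18) = 1242; 1216 is not s-gonal.
s = 12: P(12, 16) = 1216. ✓
Hits: s ∈ {9, 12} → 2.

2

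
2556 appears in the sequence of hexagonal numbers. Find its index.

36

Set n(2n−1) = 2556, giving 2n² − n − 2556 = 0.
So n = (1 + 143) / 4 = 144/4 = 36.
Check: 36·(2·36 − 1) = 2556. ✓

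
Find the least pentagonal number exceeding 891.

925

Solve n(3n−1)/2 > 891 for integer n.
The largest n with value ≤ 891 is 24 (since 852 ≤ 891 < 925), so the first above is n = 25, value 925.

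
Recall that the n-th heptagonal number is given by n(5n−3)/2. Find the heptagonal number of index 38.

3553

The 38th heptagonal number is n(5n−3)/2 with n = 38.
38·(5·38 − 3)/2 = 38·187/2 = 3553.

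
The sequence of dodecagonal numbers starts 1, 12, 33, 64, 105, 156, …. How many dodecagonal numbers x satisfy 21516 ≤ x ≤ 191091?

130

The n-th dodecagonal number is n(5n−4).
Smallest index with value ≥ 21516: n = 66 (giving 21516).
Largest index with value ≤ 191091: n = 195 (giving 189345).
Indices 66 through 195: 130 terms.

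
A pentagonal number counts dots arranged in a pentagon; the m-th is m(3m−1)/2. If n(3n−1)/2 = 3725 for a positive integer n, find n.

Set n(3n−1)/2 = 3725, giving 3n² − n − 7450 = 0.
So n = (1 + 299) / 6 = 300/6 = 50.

50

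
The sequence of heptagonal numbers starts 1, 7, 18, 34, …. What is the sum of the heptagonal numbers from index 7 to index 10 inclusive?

684

Σ i(5i−3)/2 = (5Σi² − 3Σi) / 2 over i = 7..10.
Σi = 55 − 21 = 34 and Σi² = 385 − 91 = 294.
(5·294 − 3·34) / 2 = 1368/2 = 684.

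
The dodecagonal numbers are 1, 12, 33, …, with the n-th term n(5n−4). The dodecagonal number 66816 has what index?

116

Set n(5n−4) = 66816, giving 5n² − 4n − 66816 = 0.
The discriminant is 16 + 20·66816 = 1336336, and √1336336 = 1156.
So n = (4 + 1156) / 10 = 1160/10 = 116.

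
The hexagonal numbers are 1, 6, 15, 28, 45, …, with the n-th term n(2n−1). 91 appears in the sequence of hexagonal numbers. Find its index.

Set n(2n−1) = 91, giving 2n² − n − 91 = 0.
The discriminant is 1 + 8·91 = 729, and √729 = 27.
So n = (1 + 27) / 4 = 28/4 = 7.
Check: 7·(2·7 − 1) = 91. ✓

7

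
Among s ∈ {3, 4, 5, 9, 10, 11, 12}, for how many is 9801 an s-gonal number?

2

s = 3: P(3, 139) = 9730 and P(3, 140) = 9870; 9801 is not s-gonal.
s = 4: P(4, 99) = 9801. ✓
s = 5: P(5, 81) = 9801. ✓
s = 9: P(9, 53) = 9699 and P(9, 54) = 10071; 9801 is not s-gonal.
s = 10: P(10, 49) = 9457 and P(10, 50) = 9850; 9801 is not s-gonal.
s = 11: P(11, 47) = 9776 and P(11, 48) = 10200; 9801 is not s-gonal.
s = 12: P(12, 44) = 9504 and P(12, 45) = 9945; 9801 is not s-gonal.
Hits: s ∈ {4, 5} → 2.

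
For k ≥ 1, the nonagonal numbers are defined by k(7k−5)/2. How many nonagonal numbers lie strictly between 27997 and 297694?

The n-th nonagonal number is n(7n−5)/2.
Smallest index with value > 27997: n = 90 (giving 28125).
Largest index with value < 297694: n = 291 (giving 295656).
Indices 90 through 291: 202 terms.

202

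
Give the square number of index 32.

The 32nd square number is n² with n = 32.
32² = 1024.

1024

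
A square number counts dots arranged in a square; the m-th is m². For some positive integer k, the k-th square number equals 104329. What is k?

323

We need n² = 104329, so n = √104329 = 323.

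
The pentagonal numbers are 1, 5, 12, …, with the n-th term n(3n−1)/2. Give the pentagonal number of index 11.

176

11·(3·11 − 1)/2 = 11·32/2 = 11·16 = 176.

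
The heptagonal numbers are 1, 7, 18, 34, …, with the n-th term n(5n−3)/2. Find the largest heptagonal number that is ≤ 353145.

352876

Solve n(5n−3)/2 ≤ 353145 for integer n.
n = 376 gives 352876 ≤ 353145, while n = 377 gives 354757 > 353145; so the answer is 352876.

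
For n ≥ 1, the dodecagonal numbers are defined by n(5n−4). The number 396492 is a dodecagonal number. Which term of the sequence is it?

Set n(5n−4) = 396492, giving 5n² − 4n − 396492 = 0.
The discriminant is 16 + 20·396492 = 7929856, and √7929856 = 2816.
So n = (4 + 2816) / 10 = 2820/10 = 282.

282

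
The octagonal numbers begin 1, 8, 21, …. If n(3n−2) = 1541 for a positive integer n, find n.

Set n(3n−2) = 1541, giving 3n² − 2n − 1541 = 0.
The discriminant is 4 + 12·1541 = 18496, and √18496 = 136.
So n = (2 + 136) / 6 = 138/6 = 23.
Check: 23·(3·23 − 2) = 1541. ✓

23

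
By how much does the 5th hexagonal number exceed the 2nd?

5·(2·5 − 1) = 45 and 2·(2·2 − 1) = 6.
Difference: 45 − 6 = 39.

39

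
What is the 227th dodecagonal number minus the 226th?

2261

Consecutive dodecagonal numbers differ by 10n − 9: here 10·227 − 9 = 2261.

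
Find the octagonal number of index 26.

The 26th octagonal number is n(3n−2) with n = 26.
26·(3·26 − 2) = 26·76 = 1976.

1976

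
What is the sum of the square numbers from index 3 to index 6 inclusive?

Σ_{i=3}^{6} i² = 91 − 5 = 86.

86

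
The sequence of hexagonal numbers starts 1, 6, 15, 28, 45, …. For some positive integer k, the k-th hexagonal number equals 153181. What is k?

277

Set n(2n−1) = 153181, giving 2n² − n − 153181 = 0.
So n = (1 + 1107) / 4 = 1108/4 = 277.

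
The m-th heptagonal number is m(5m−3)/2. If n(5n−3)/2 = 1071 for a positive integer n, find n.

21

Set n(5n−3)/2 = 1071, giving 5n² − 3n − 2142 = 0.
So n = (3 + 207) / 10 = 210/10 = 21.
Check: 21·(5·21 − 3)/2 = 1071. ✓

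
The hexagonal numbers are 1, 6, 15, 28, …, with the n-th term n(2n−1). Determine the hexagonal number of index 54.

The 54th hexagonal number is n(2n−1) with n = 54.
54·(2·54 − 1) = 54·107 = 5778.

5778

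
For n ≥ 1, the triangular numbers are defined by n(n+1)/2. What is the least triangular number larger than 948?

Solve n(n+1)/2 > 948 for integer n.
The largest n with value ≤ 948 is 43 (since 946 ≤ 948 < 990), so the first above is n = 44, value 990.

990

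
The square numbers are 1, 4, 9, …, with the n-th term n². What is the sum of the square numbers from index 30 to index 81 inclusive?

171886

Σ_{i=30}^{81} i² = 180441 − 8555 = 171886.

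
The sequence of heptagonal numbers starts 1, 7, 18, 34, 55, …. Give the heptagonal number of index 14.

469

The 14th heptagonal number is n(5n−3)/2 with n = 14.
14·(5·14 − 3)/2 = 14·67/2 = 469.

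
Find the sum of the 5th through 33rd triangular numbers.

Σ i(i+1)/2 = (Σi² + Σi) / 2 over i = 5..33.
Σi = 561 − 10 = 551 and Σi² = 12529 − 30 = 12499.
(1·12499 + 1·551) / 2 = 13050/2 = 6525.

6525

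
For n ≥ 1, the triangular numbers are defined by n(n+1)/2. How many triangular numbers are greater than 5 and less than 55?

7

The n-th triangular number is n(n+1)/2.
Smallest index with value > 5: n = 3 (giving 6).
Largest index with value < 55: n = 9 (giving 45).
Indices 3 through 9: 7 terms.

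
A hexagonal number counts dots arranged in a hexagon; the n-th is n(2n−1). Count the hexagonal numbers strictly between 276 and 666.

The n-th hexagonal number is n(2n−1).
Smallest index with value > 276: n = 13 (giving 325).
Largest index with value < 666: n = 18 (giving 630).
Indices 13 through 18: 6 terms.

6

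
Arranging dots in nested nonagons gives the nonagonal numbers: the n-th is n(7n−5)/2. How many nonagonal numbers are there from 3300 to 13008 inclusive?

The n-th nonagonal number is n(7n−5)/2.
Smallest index with value ≥ 3300: n = 32 (giving 3504).
Largest index with value ≤ 13008: n = 61 (giving 12871).
Indices 32 through 61: 30 terms.

30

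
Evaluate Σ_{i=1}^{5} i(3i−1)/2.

75

Σ i(3i−1)/2 = (3Σi² − Σi) / 2 over i = 1..5.
Σi = 15 and Σi² = 55.
(3·55 − 1·15) / 2 = 150/2 = 75.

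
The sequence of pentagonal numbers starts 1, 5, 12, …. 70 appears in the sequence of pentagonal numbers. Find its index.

7

Set n(3n−1)/2 = 70, giving 3n² − n − 140 = 0.
So n = (1 + 41) / 6 = 42/6 = 7.
Check: 7·(3·7 − 1)/2 = 70. ✓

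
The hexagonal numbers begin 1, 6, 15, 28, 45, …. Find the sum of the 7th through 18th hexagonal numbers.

Σ i(2i−1) = 2Σi² − Σi over i = 7..18.
Σi = 171 − 21 = 150 and Σi² = 2109 − 91 = 2018.
2·2018 − 1·150 = 3886.

3886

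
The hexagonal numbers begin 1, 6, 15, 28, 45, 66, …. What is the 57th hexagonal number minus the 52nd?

1085

57·(2·57 − 1) = 6441 and 52·(2·52 − 1) = 5356.
Difference: 6441 − 5356 = 1085.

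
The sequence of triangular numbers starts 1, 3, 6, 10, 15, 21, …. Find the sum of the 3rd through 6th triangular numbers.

52

Σ i(i+1)/2 = (Σi² + Σi) / 2 over i = 3..6.
Σi = 21 − 3 = 18 and Σi² = 91 − 5 = 86.
(1·86 + 1·18) / 2 = 104/2 = 52.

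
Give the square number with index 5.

The 5th square number is n² with n = 5.
5² = 25.

25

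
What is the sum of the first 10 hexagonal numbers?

Σ i(2i−1) = 2Σi² − Σi over i = 1..10.
Σi = 55 and Σi² = 385.
2·385 − 1·55 = 715.

715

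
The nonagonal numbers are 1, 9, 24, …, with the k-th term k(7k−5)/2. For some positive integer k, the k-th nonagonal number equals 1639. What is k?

Set n(7n−5)/2 = 1639, giving 7n² − 5n − 3278 = 0.
The discriminant is 25 + 56·1639 = 91809, and √91809 = 303.
So n = (5 + 303) / 14 = 308/14 = 22.

22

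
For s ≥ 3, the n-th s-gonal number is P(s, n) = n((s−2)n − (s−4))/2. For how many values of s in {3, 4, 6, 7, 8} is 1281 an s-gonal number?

1

s = 3: P(3, 50) = 1275 and P(3, 51) = 1326; 1281 is not s-gonal.
s = 4: P(4, 35) = 1225 and P(4, 36) = 1296; 1281 is not s-gonal.
s = 6: P(6, 25) = 1225 and P(6, 26) = 1326; 1281 is not s-gonal.
s = 7: P(7, 22) = 1177 and P(7, 23) = 1288; 1281 is not s-gonal.
s = 8: P(8, 21) = 1281. ✓
Hits: s ∈ {8} → 1.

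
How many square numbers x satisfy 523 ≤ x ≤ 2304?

The n-th square number is n².
Smallest index with value ≥ 523: n = 23 (giving 529).
Largest index with value ≤ 2304: n = 48 (giving 2304).
Indices 23 through 48: 26 terms.

26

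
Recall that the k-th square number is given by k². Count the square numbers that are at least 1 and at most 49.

The n-th square number is n².
Smallest index with value ≥ 1: n = 1 (giving 1).
Largest index with value ≤ 49: n = 7 (giving 49).
Indices 1 through 7: 7 terms.

7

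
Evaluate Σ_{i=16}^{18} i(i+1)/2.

460

Σ i(i+1)/2 = (Σi² + Σi) / 2 over i = 16..18.
Σi = 171 − 120 = 51 and Σi² = 2109 − 1240 = 869.
(1·869 + 1·51) / 2 = 920/2 = 460.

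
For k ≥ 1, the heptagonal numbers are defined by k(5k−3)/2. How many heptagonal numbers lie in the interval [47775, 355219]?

The n-th heptagonal number is n(5n−3)/2.
Smallest index with value ≥ 47775: n = 139 (giving 48094).
Largest index with value ≤ 355219: n = 377 (giving 354757).
Indices 139 through 377: 239 terms.

239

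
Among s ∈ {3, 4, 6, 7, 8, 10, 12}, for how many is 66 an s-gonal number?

2

s = 3: P(3, 11) = 66. ✓
s = 4: P(4, 8) = 64 and P(4, 9) = 81; 66 is not s-gonal.
s = 6: P(6, 6) = 66. ✓
s = 7: P(7, 5) = 55 and P(7, 6) = 81; 66 is not s-gonal.
s = 8: P(8, 5) = 65 and P(8, 6) = 96; 66 is not s-gonal.
s = 10: P(10, 4) = 52 and P(10, 5) = 85; 66 is not s-gonal.
s = 12: P(12, 4) = 64 and P(12, 5) = 105; 66 is not s-gonal.
Hits: s ∈ {3, 6} → 2.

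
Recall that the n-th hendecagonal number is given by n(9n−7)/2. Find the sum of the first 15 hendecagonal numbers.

Σ i(9i−7)/2 = (9Σi² − 7Σi) / 2 over i = 1..15.
Σi = 120 and Σi² = 1240.
(9·1240 − 7·120) / 2 = 10320/2 = 5160.

5160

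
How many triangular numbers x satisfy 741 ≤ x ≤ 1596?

The n-th triangular number is n(n+1)/2.
Smallest index with value ≥ 741: n = 38 (giving 741).
Largest index with value ≤ 1596: n = 56 (giving 1596).
Indices 38 through 56: 19 terms.

19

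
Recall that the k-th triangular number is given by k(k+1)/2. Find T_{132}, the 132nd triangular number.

8778

The 132nd triangular number is n(n+1)/2 with n = 132.
132·133/2 = 17556/2 = 8778.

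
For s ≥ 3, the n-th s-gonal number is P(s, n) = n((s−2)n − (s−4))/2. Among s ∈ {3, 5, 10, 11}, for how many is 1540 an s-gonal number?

2

s = 3: P(3, 55) = 1540. ✓
s = 5: P(5, 32) = 1520 and P(5, 33) = 1617; 1540 is not s-gonal.
s = 10: P(10, 20) = 1540. ✓
s = 11: P(11, 18) = 1395 and P(11, 19) = 1558; 1540 is not s-gonal.
Hits: s ∈ {3, 10} → 2.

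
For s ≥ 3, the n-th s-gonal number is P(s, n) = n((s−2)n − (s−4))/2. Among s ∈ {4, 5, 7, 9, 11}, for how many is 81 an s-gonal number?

s = 4: P(4, 9) = 81. ✓
s = 5: P(5, 7) = 70 and P(5, 8) = 92; 81 is not s-gonal.
s = 7: P(7, 6) = 81. ✓
s = 9: P(9, 5) = 75 and P(9, 6) = 111; 81 is not s-gonal.
s = 11: P(11, 4) = 58 and P(11, 5) = 95; 81 is not s-gonal.
Hits: s ∈ {4, 7} → 2.

2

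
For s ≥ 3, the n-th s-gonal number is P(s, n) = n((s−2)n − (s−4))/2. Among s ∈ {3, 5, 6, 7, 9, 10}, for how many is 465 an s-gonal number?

1

s = 3: P(3, 30) = 465. ✓
s = 5: P(5, 17) = 425 and P(5, 18) = 477; 465 is not s-gonal.
s = 6: P(6, 15) = 435 and P(6, 16) = 496; 465 is not s-gonal.
s = 7: P(7, 13) = 403 and P(7, 14) = 469; 465 is not s-gonal.
s = 9: P(9, 11) = 396 and P(9, 12) = 474; 465 is not s-gonal.
s = 10: P(10, 11) = 451 and P(10, 12) = 540; 465 is not s-gonal.
Hits: s ∈ {3} → 1.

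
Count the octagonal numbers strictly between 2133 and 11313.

34

The n-th octagonal number is n(3n−2).
Smallest index with value > 2133: n = 28 (giving 2296).
Largest index with value < 11313: n = 61 (giving 11041).
Indices 28 through 61: 34 terms.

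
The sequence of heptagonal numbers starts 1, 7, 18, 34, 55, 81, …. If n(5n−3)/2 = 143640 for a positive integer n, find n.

240

Set n(5n−3)/2 = 143640, giving 5n² − 3n − 287280 = 0.
So n = (3 + 2397) / 10 = 2400/10 = 240.
Check: 240·(5·240 − 3)/2 = 143640. ✓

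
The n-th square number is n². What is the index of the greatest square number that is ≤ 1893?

43

Solve n² ≤ 1893 for integer n.
n = 43 gives 1849 ≤ 1893, while n = 44 gives 1936 > 1893; so the answer is index 43.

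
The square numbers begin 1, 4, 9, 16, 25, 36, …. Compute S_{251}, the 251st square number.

63001

251² = 63001.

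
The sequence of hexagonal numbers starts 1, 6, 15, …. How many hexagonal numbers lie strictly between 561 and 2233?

16

The n-th hexagonal number is n(2n−1).
Smallest index with value > 561: n = 18 (giving 630).
Largest index with value < 2233: n = 33 (giving 2145).
Indices 18 through 33: 16 terms.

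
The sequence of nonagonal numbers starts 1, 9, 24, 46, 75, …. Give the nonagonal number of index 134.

134·(7·134 − 5)/2 = 134·933/2 = 62511.

62511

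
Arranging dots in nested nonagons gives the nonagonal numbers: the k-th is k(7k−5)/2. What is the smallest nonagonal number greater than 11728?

Solve n(7n−5)/2 > 11728 for integer n.
The largest n with value ≤ 11728 is 58 (since 11629 ≤ 11728 < 12036), so the first above is n = 59, value 12036.

12036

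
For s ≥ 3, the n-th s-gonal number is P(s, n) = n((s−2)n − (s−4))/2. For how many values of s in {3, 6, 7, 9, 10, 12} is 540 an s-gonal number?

s = 3: P(3, 32) = 528 and P(3, 33) = 561; 540 is not s-gonal.
s = 6: P(6, 16) = 496 and P(6, 17) = 561; 540 is not s-gonal.
s = 7: P(7, 15) = 540. ✓
s = 9: P(9, 12) = 474 and P(9, 13) = 559; 540 is not s-gonal.
s = 10: P(10, 12) = 540. ✓
s = 12: P(12, 10) = 460 and P(12, 11) = 561; 540 is not s-gonal.
Hits: s ∈ {7, 10} → 2.

2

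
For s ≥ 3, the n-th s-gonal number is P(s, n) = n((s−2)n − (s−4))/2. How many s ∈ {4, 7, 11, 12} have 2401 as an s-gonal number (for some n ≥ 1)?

1

s = 4: P(4, 49) = 2401. ✓
s = 7: P(7, 31) = 2356 and P(7, 32) = 2512; 2401 is not s-gonal.
s = 11: P(11, 23) = 2300 and P(11, 24) = 2508; 2401 is not s-gonal.
s = 12: P(12, 22) = 2332 and P(12, 23) = 2553; 2401 is not s-gonal.
Hits: s ∈ {4} → 1.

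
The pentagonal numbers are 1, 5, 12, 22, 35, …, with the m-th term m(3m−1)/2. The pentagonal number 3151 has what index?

Set n(3n−1)/2 = 3151, giving 3n² − n − 6302 = 0.
The discriminant is 1 + 24·3151 = 75625, and √75625 = 275.
So n = (1 + 275) / 6 = 276/6 = 46.
Check: 46·(3·46 − 1)/2 = 3151. ✓

46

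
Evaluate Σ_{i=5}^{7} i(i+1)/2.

64

Σ i(i+1)/2 = (Σi² + Σi) / 2 over i = 5..7.
Σi = 28 − 10 = 18 and Σi² = 140 − 30 = 110.
(1·110 + 1·18) / 2 = 128/2 = 64.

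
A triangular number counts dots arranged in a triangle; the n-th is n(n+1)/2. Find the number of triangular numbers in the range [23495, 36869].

The n-th triangular number is n(n+1)/2.
Smallest index with value ≥ 23495: n = 217 (giving 23653).
Largest index with value ≤ 36869: n = 271 (giving 36856).
Indices 217 through 271: 55 terms.

55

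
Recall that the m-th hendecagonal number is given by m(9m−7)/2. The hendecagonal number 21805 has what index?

Set n(9n−7)/2 = 21805, giving 9n² − 7n − 43610 = 0.
The discriminant is 49 + 72·21805 = 1570009, and √1570009 = 1253.
So n = (7 + 1253) / 18 = 1260/18 = 70.

70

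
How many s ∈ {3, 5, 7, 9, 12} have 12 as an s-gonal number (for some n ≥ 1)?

s = 3: P(3, 4) = 10 and P(3, 5) = 15; 12 is not s-gonal.
s = 5: P(5, 3) = 12. ✓
s = 7: P(7, 2) = 7 and P(7, 3) = 18; 12 is not s-gonal.
s = 9: P(9, 2) = 9 and P(9, 3) = 24; 12 is not s-gonal.
s = 12: P(12, 2) = 12. ✓
Hits: s ∈ {5, 12} → 2.

2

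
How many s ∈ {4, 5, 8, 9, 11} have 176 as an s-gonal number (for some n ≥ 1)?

s = 4: P(4, 13) = 169 and P(4, 14) = 196; 176 is not s-gonal.
s = 5: P(5, 11) = 176. ✓
s = 8: P(8, 8) = 176. ✓
s = 9: P(9, 7) = 154 and P(9, 8) = 204; 176 is not s-gonal.
s = 11: P(11, 6) = 141 and P(11, 7) = 196; 176 is not s-gonal.
Hits: s ∈ {5, 8} → 2.

2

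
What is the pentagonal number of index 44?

2882

The 44th pentagonal number is n(3n−1)/2 with n = 44.
44·(3·44 − 1)/2 = 44·131/2 = 2882.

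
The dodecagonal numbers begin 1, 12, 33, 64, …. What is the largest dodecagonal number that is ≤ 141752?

Solve n(5n−4) ≤ 141752 for integer n.
n = 168 gives 140448 ≤ 141752, while n = 169 gives 142129 > 141752; so the answer is 140448.

140448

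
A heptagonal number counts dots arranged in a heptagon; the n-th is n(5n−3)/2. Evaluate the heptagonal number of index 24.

1404

The 24th heptagonal number is n(5n−3)/2 with n = 24.
24·(5·24 − 3)/2 = 24·117/2 = 1404.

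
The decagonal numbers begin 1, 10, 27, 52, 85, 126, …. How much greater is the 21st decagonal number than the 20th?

Consecutive decagonal numbers differ by 8n − 7: here 8·21 − 7 = 161.

161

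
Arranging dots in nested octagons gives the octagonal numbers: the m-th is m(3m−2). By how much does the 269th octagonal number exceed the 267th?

3212

269·(3·269 − 2) = 216545 and 267·(3·267 − 2) = 213333.
Difference: 216545 − 213333 = 3212.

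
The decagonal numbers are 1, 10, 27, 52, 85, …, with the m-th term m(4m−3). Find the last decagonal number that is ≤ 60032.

Solve n(4n−3) ≤ 60032 for integer n.
n = 122 gives 59170 ≤ 60032, while n = 123 gives 60147 > 60032; so the answer is 59170.

59170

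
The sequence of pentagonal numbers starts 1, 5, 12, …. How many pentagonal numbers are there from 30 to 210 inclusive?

The n-th pentagonal number is n(3n−1)/2.
Smallest index with value ≥ 30: n = 5 (giving 35).
Largest index with value ≤ 210: n = 12 (giving 210).
Indices 5 through 12: 8 terms.

8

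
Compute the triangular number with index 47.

47·48/2 = 2256/2 = 1128.

1128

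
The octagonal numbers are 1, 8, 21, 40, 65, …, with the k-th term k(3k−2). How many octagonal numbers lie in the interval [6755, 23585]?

42

The n-th octagonal number is n(3n−2).
Smallest index with value ≥ 6755: n = 48 (giving 6816).
Largest index with value ≤ 23585: n = 89 (giving 23585).
Indices 48 through 89: 42 terms.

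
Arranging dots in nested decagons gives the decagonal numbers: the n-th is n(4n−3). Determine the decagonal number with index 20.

20·(4·20 − 3) = 20·77 = 1540.

1540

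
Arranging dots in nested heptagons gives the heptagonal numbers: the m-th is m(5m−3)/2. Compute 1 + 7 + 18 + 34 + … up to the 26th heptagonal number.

Σ i(5i−3)/2 = (5Σi² − 3Σi) / 2 over i = 1..26.
Σi = 351 and Σi² = 6201.
(5·6201 − 3·351) / 2 = 29952/2 = 14976.

14976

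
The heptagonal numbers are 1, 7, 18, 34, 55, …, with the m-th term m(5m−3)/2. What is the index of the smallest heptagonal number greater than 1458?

Solve n(5n−3)/2 > 1458 for integer n.
The largest n with value ≤ 1458 is 24 (since 1404 ≤ 1458 < 1525), so the first above is n = 25, value 1525.

25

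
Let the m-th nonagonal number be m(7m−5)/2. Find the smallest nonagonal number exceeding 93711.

93726

Solve n(7n−5)/2 > 93711 for integer n.
The largest n with value ≤ 93711 is 163 (since 92584 ≤ 93711 < 93726), so the first above is n = 164, value 93726.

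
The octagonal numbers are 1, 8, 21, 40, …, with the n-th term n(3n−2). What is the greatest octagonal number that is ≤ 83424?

Solve n(3n−2) ≤ 83424 for integer n.
n = 167 gives 83333 ≤ 83424, while n = 168 gives 84336 > 83424; so the answer is 83333.

83333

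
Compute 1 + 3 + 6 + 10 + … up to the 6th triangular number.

Σ i(i+1)/2 = (Σi² + Σi) / 2 over i = 1..6.
Σi = 21 and Σi² = 91.
(1·91 + 1·21) / 2 = 112/2 = 56.

56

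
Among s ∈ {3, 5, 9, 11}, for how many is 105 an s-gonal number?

s = 3: P(3, 14) = 105. ✓
s = 5: P(5, 8) = 92 and P(5, 9) = 117; 105 is not s-gonal.
s = 9: P(9, 5) = 75 and P(9, 6) = 111; 105 is not s-gonal.
s = 11: P(11, 5) = 95 and P(11, 6) = 141; 105 is not s-gonal.
Hits: s ∈ {3} → 1.

1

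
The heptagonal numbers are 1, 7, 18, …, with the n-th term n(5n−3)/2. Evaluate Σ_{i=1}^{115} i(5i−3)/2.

1273970

Σ i(5i−3)/2 = (5Σi² − 3Σi) / 2 over i = 1..115.
Σi = 6670 and Σi² = 513590.
(5·513590 − 3·6670) / 2 = 2547940/2 = 1273970.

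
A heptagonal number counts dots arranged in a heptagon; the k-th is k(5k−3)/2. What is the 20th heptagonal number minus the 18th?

187

20·(5·20 − 3)/2 = 970 and 18·(5·18 − 3)/2 = 783.
Difference: 970 − 783 = 187.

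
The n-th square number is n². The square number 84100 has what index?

We need n² = 84100, so n = √84100 = 290.

290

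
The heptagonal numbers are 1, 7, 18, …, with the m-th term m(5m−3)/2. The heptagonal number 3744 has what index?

Set n(5n−3)/2 = 3744, giving 5n² − 3n − 7488 = 0.
The discriminant is 9 + 40·3744 = 149769, and √149769 = 387.
So n = (3 + 387) / 10 = 390/10 = 39.

39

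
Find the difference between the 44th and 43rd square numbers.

n² − (n−1)² = 2n − 1, so 44² − 43² = 2·44 − 1 = 87.

87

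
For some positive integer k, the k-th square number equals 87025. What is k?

295

We need n² = 87025, so n = √87025 = 295.
Check: 295² = 87025. ✓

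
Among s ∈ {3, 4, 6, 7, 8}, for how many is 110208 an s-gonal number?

s = 3: P(3, 468) = 109746 and P(3, 469) = 110215; 110208 is not s-gonal.
s = 4: P(4, 331) = 109561 and P(4, 332) = 110224; 110208 is not s-gonal.
s = 6: P(6, 234) = 109278 and P(6, 235) = 110215; 110208 is not s-gonal.
s = 7: P(7, 210) = 109935 and P(7, 211) = 110986; 110208 is not s-gonal.
s = 8: P(8, 192) = 110208. ✓
Hits: s ∈ {8} → 1.

1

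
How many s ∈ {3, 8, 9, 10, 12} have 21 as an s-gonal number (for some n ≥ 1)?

2

s = 3: P(3, 6) = 21. ✓
s = 8: P(8, 3) = 21. ✓
s = 9: P(9, 2) = 9 and P(9, 3) = 24; 21 is not s-gonal.
s = 10: P(10, 2) = 10 and P(10, 3) = 27; 21 is not s-gonal.
s = 12: P(12, 2) = 12 and P(12, 3) = 33; 21 is not s-gonal.
Hits: s ∈ {3, 8} → 2.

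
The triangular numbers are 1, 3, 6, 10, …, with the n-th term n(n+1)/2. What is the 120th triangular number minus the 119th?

Consecutive triangular numbers differ by n: T_{120} − T_{119} = 120.

120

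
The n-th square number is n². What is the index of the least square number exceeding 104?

11

Solve n² > 104 for integer n.
The largest n with value ≤ 104 is 10 (since 100 ≤ 104 < 121), so the first above is n = 11, value 121.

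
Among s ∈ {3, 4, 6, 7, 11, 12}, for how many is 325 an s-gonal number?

2

s = 3: P(3, 25) = 325. ✓
s = 4: P(4, 18) = 324 and P(4, 19) = 361; 325 is not s-gonal.
s = 6: P(6, 13) = 325. ✓
s = 7: P(7, 11) = 286 and P(7, 12) = 342; 325 is not s-gonal.
s = 11: P(11, 8) = 260 and P(11, 9) = 333; 325 is not s-gonal.
s = 12: P(12, 8) = 288 and P(12, 9) = 369; 325 is not s-gonal.
Hits: s ∈ {3, 6} → 2.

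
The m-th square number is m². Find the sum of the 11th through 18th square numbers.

Σ_{i=11}^{18} i² = 2109 − 385 = 1724.

1724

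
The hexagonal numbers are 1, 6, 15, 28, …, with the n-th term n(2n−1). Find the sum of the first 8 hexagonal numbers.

372

Σ i(2i−1) = 2Σi² − Σi over i = 1..8.
Σi = 36 and Σi² = 204.
2·204 − 1·36 = 372.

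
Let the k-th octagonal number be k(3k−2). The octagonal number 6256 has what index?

46

Set n(3n−2) = 6256, giving 3n² − 2n − 6256 = 0.
The discriminant is 4 + 12·6256 = 75076, and √75076 = 274.
So n = (2 + 274) / 6 = 276/6 = 46.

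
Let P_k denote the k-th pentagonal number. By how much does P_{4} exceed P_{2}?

17

4·(3·4 − 1)/2 = 22 and 2·(3·2 − 1)/2 = 5.
Difference: 22 − 5 = 17.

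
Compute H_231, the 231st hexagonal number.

The 231st hexagonal number is n(2n−1) with n = 231.
231·(2·231 − 1) = 231·461 = 106491.

106491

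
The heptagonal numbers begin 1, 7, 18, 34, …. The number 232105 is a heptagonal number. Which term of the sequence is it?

305

Set n(5n−3)/2 = 232105, giving 5n² − 3n − 464210 = 0.
The discriminant is 9 + 40·232105 = 9284209, and √9284209 = 3047.
So n = (3 + 3047) / 10 = 3050/10 = 305.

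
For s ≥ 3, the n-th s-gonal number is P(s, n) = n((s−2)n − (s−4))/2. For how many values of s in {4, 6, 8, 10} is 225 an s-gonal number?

2

s = 4: P(4, 15) = 225. ✓
s = 6: P(6, 10) = 190 and P(6, 11) = 231; 225 is not s-gonal.
s = 8: P(8, 9) = 225. ✓
s = 10: P(10, 7) = 175 and P(10, 8) = 232; 225 is not s-gonal.
Hits: s ∈ {4, 8} → 2.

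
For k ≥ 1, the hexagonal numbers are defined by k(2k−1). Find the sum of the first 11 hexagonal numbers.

Σ i(2i−1) = 2Σi² − Σi over i = 1..11.
Σi = 66 and Σi² = 506.
2·506 − 1·66 = 946.

946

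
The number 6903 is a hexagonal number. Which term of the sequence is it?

59

Set n(2n−1) = 6903, giving 2n² − n − 6903 = 0.
The discriminant is 1 + 8·6903 = 55225, and √55225 = 235.
So n = (1 + 235) / 4 = 236/4 = 59.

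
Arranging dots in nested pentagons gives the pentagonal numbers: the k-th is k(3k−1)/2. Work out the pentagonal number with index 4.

22

4·(3·4 − 1)/2 = 4·11/2 = 22.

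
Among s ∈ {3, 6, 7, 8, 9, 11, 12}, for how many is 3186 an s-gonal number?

s = 3: P(3, 79) = 3160 and P(3, 80) = 3240; 3186 is not s-gonal.
s = 6: P(6, 40) = 3160 and P(6, 41) = 3321; 3186 is not s-gonal.
s = 7: P(7, 36) = 3186. ✓
s = 8: P(8, 32) = 3008 and P(8, 33) = 3201; 3186 is not s-gonal.
s = 9: P(9, 30) = 3075 and P(9, 31) = 3286; 3186 is not s-gonal.
s = 11: P(11, 27) = 3186. ✓
s = 12: P(12, 25) = 3025 and P(12, 26) = 3276; 3186 is not s-gonal.
Hits: s ∈ {7, 11} → 2.

2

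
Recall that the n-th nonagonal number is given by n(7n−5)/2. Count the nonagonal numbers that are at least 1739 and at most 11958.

36

The n-th nonagonal number is n(7n−5)/2.
Smallest index with value ≥ 1739: n = 23 (giving 1794).
Largest index with value ≤ 11958: n = 58 (giving 11629).
Indices 23 through 58: 36 terms.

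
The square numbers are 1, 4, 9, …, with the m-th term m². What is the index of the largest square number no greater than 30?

5

Solve n² ≤ 30 for integer n.
n = 5 gives 25 ≤ 30, while n = 6 gives 36 > 30; so the answer is index 5.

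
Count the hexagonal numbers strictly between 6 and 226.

8

The n-th hexagonal number is n(2n−1).
Smallest index with value > 6: n = 3 (giving 15).
Largest index with value < 226: n = 10 (giving 190).
Indices 3 through 10: 8 terms.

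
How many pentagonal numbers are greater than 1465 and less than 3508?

17

The n-th pentagonal number is n(3n−1)/2.
Smallest index with value > 1465: n = 32 (giving 1520).
Largest index with value < 3508: n = 48 (giving 3432).
Indices 32 through 48: 17 terms.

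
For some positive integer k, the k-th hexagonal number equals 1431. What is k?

Set n(2n−1) = 1431, giving 2n² − n − 1431 = 0.
The discriminant is 1 + 8·1431 = 11449, and √11449 = 107.
So n = (1 + 107) / 4 = 108/4 = 27.
Check: 27·(2·27 − 1) = 1431. ✓

27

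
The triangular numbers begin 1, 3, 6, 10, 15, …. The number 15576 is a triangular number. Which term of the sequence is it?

Set n(n+1)/2 = 15576, giving n² + n − 31152 = 0.
So n = (-1 + 353) / 2 = 352/2 = 176.

176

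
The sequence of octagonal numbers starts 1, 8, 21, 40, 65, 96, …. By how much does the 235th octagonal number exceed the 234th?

Consecutive octagonal numbers differ by 6n − 5: here 6·235 − 5 = 1405.

1405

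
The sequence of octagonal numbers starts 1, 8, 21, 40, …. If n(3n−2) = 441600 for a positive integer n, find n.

384

Set n(3n−2) = 441600, giving 3n² − 2n − 441600 = 0.
The discriminant is 4 + 12·441600 = 5299204, and √5299204 = 2302.
So n = (2 + 2302) / 6 = 2304/6 = 384.
Check: 384·(3·384 − 2) = 441600. ✓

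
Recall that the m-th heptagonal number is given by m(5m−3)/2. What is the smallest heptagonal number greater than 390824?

Solve n(5n−3)/2 > 390824 for integer n.
The largest n with value ≤ 390824 is 395 (since 389470 ≤ 390824 < 391446), so the first above is n = 396, value 391446.

391446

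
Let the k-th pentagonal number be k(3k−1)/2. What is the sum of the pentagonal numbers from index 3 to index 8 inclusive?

Σ i(3i−1)/2 = (3Σi² − Σi) / 2 over i = 3..8.
Σi = 36 − 3 = 33 and Σi² = 204 − 5 = 199.
(3·199 − 1·33) / 2 = 564/2 = 282.

282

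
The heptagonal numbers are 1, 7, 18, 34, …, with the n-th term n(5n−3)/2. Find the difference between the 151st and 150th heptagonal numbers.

751

Consecutive heptagonal numbers differ by 5n − 4: here 5·151 − 4 = 751.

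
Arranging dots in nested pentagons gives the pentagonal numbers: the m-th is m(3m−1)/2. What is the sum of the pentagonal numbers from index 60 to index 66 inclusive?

41496

Σ i(3i−1)/2 = (3Σi² − Σi) / 2 over i = 60..66.
Σi = 2211 − 1770 = 441 and Σi² = 98021 − 70210 = 27811.
(3·27811 − 1·441) / 2 = 82992/2 = 41496.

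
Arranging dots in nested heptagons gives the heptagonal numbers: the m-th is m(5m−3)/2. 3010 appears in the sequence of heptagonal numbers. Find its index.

35

Set n(5n−3)/2 = 3010, giving 5n² − 3n − 6020 = 0.
The discriminant is 9 + 40·3010 = 120409, and √120409 = 347.
So n = (3 + 347) / 10 = 350/10 = 35.
Check: 35·(5·35 − 3)/2 = 3010. ✓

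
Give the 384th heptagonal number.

The 384th heptagonal number is n(5n−3)/2 with n = 384.
384·(5·384 − 3)/2 = 384·1917/2 = 368064.

368064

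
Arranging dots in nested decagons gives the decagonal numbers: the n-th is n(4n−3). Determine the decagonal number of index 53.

11077

The 53rd decagonal number is n(4n−3) with n = 53.
53·(4·53 − 3) = 53·209 = 11077.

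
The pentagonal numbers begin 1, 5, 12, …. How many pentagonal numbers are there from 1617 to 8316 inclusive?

42

The n-th pentagonal number is n(3n−1)/2.
Smallest index with value ≥ 1617: n = 33 (giving 1617).
Largest index with value ≤ 8316: n = 74 (giving 8177).
Indices 33 through 74: 42 terms.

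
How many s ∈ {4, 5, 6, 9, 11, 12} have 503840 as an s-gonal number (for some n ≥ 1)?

s = 4: P(4, 709) = 502681 and P(4, 710) = 504100; 503840 is not s-gonal.
s = 5: P(5, 579) = 502572 and P(5, 580) = 504310; 503840 is not s-gonal.
s = 6: P(6, 502) = 503506 and P(6, 503) = 505515; 503840 is not s-gonal.
s = 9: P(9, 379) = 501796 and P(9, 380) = 504450; 503840 is not s-gonal.
s = 11: P(11, 335) = 503840. ✓
s = 12: P(12, 317) = 501177 and P(12, 318) = 504348; 503840 is not s-gonal.
Hits: s ∈ {11} → 1.

1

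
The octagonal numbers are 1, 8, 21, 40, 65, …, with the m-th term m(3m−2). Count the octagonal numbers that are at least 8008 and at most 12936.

15

The n-th octagonal number is n(3n−2).
Smallest index with value ≥ 8008: n = 52 (giving 8008).
Largest index with value ≤ 12936: n = 66 (giving 12936).
Indices 52 through 66: 15 terms.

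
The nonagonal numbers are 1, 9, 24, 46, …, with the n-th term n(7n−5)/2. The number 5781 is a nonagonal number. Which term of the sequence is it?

Set n(7n−5)/2 = 5781, giving 7n² − 5n − 11562 = 0.
The discriminant is 25 + 56·5781 = 323761, and √323761 = 569.
So n = (5 + 569) / 14 = 574/14 = 41.

41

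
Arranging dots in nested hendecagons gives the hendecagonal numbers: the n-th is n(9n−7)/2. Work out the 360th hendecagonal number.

The 360th hendecagonal number is n(9n−7)/2 with n = 360.
360·(9·360 − 7)/2 = 360·3233/2 = 581940.

581940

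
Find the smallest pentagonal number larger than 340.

376

Solve n(3n−1)/2 > 340 for integer n.
The largest n with value ≤ 340 is 15 (since 330 ≤ 340 < 376), so the first above is n = 16, value 376.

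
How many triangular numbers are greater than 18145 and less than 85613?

223

The n-th triangular number is n(n+1)/2.
Smallest index with value > 18145: n = 191 (giving 18336).
Largest index with value < 85613: n = 413 (giving 85491).
Indices 191 through 413: 223 terms.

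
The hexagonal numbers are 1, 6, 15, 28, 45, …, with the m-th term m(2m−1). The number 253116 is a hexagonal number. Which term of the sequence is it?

Set n(2n−1) = 253116, giving 2n² − n − 253116 = 0.
The discriminant is 1 + 8·253116 = 2024929, and √2024929 = 1423.
So n = (1 + 1423) / 4 = 1424/4 = 356.
Check: 356·(2·356 − 1) = 253116. ✓

356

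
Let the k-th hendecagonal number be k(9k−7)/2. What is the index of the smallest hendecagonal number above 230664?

227

Solve n(9n−7)/2 > 230664 for integer n.
The largest n with value ≤ 230664 is 226 (since 229051 ≤ 230664 < 231086), so the first above is n = 227, value 231086.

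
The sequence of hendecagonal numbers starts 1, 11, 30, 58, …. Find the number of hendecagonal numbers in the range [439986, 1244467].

The n-th hendecagonal number is n(9n−7)/2.
Smallest index with value ≥ 439986: n = 314 (giving 442583).
Largest index with value ≤ 1244467: n = 526 (giving 1243201).
Indices 314 through 526: 213 terms.

213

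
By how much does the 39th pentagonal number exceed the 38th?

Consecutive pentagonal numbers differ by 3n − 2: here 3·39 − 2 = 115.

115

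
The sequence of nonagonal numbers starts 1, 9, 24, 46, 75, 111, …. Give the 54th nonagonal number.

54·(7·54 − 5)/2 = 54·373/2 = 10071.

10071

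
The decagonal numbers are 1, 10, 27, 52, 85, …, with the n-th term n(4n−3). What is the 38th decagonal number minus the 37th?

297

Consecutive decagonal numbers differ by 8n − 7: here 8·38 − 7 = 297.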